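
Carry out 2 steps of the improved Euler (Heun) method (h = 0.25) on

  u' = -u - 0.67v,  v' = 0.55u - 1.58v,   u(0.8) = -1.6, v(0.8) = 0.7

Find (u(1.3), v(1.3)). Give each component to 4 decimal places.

Heun on (u,v): k1 = f(t_n, state_n); k2 = f(t_n + h, state_n + h·k1); state_{n+1} = state_n + (h/2)·(k1 + k2).
0.800000: (-1.600000, 0.700000)
  k1 = (1.131000, -1.986000)
  predictor → (-1.317250, 0.203500)
  k2 = (1.180905, -1.046018)
  → (-1.311012, 0.320998)
1.050000: (-1.311012, 0.320998)
  k1 = (1.095943, -1.228233)
  predictor → (-1.037026, 0.013940)
  k2 = (1.027687, -0.592389)
  → (-1.045558, 0.093420)
(u(1.3), v(1.3)) ≈ (-1.0456, 0.0934)

-1.0456, 0.0934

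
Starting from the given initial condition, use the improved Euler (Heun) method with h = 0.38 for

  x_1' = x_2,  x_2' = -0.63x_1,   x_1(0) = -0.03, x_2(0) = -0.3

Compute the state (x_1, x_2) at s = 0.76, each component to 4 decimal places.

-0.2422, -0.2323

Heun on (x_1,x_2): k1 = f(s_n, state_n); k2 = f(s_n + h, state_n + h·k1); state_{n+1} = state_n + (h/2)·(k1 + k2).
0.000000: (-0.030000, -0.300000)
  k1 = (-0.300000, 0.018900)
  predictor → (-0.144000, -0.292818)
  k2 = (-0.292818, 0.090720)
  → (-0.142635, -0.279172)
0.380000: (-0.142635, -0.279172)
  k1 = (-0.279172, 0.089860)
  predictor → (-0.248721, -0.245025)
  k2 = (-0.245025, 0.156694)
  → (-0.242233, -0.232327)
(x_1(0.76), x_2(0.76)) ≈ (-0.2422, -0.2323)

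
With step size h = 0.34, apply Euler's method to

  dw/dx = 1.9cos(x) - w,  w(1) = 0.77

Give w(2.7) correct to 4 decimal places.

Euler: w_{n+1} = w_n + h·f(x_n, w_n).
x=1.000000, w=0.770000: f=0.256574 → w ← 0.770000 + 0.34·0.256574 = 0.857235
x=1.340000, w=0.857235: f=-0.422605 → w ← 0.857235 + 0.34·(-0.422605) = 0.713550
x=1.680000, w=0.713550: f=-0.920624 → w ← 0.713550 + 0.34·(-0.920624) = 0.400537
x=2.020000, w=0.400537: f=-1.225609 → w ← 0.400537 + 0.34·(-1.225609) = -0.016170
x=2.360000, w=-0.016170: f=-1.332436 → w ← -0.016170 + 0.34·(-1.332436) = -0.469198
w(2.7) ≈ -0.4692

-0.4692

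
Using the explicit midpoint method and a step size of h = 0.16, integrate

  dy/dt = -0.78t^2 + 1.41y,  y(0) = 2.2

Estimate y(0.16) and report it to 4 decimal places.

Midpoint: k1 = f(t_n, y_n); k2 = f(t_n + h/2, y_n + (h/2)·k1); y_{n+1} = y_n + h·k2.
t=0.000000, y=2.200000:
  k1 = f(0.000000, 2.200000) = 3.102000
  k2 = f(0.080000, 2.448160) = 3.446914
  y ← 2.200000 + 0.16·3.446914 = 2.751506
y(0.16) ≈ 2.7515

2.7515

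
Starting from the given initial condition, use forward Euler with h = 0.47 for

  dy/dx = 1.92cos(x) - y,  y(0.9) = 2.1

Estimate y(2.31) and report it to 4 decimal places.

Euler: y_{n+1} = y_n + h·f(x_n, y_n).
x=0.900000, y=2.100000: f=-0.906509 → y ← 2.100000 + 0.47·(-0.906509) = 1.673941
x=1.370000, y=1.673941: f=-1.290997 → y ← 1.673941 + 0.47·(-1.290997) = 1.067172
x=1.840000, y=1.067172: f=-1.577823 → y ← 1.067172 + 0.47·(-1.577823) = 0.325595
y(2.31) ≈ 0.3256

0.3256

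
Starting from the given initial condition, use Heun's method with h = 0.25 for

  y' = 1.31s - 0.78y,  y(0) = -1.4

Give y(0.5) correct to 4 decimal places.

Heun: k1 = f(s_n, y_n); k2 = f(s_n + h, y_n + h·k1); y_{n+1} = y_n + (h/2)·(k1 + k2).
s=0.000000, y=-1.400000:
  k1 = f(0.000000, -1.400000) = 1.092000
  k2 = f(0.250000, -1.127000) = 1.206560
  y ← -1.400000 + (0.25/2)·(1.092000 + 1.206560) = -1.112680
s=0.250000, y=-1.112680:
  k1 = f(0.250000, -1.112680) = 1.195390
  k2 = f(0.500000, -0.813832) = 1.289789
  y ← -1.112680 + (0.25/2)·(1.195390 + 1.289789) = -0.802033
y(0.5) ≈ -0.8020

-0.8020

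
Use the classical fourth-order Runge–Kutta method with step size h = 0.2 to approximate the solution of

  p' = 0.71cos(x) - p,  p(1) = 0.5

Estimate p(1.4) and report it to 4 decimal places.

0.4165

RK4: k1 = f(x_n, p_n); k2 = f(x_n + h/2, p_n + (h/2)·k1); k3 = f(x_n + h/2, p_n + (h/2)·k2); k4 = f(x_n + h, p_n + h·k3); p_{n+1} = p_n + (h/6)·(k1 + 2k2 + 2k3 + k4).
x=1.000000, p=0.500000:
  k1 = f(1.000000, 0.500000) = -0.116385
  k2 = f(1.100000, 0.488361) = -0.166308
  k3 = f(1.100000, 0.483369) = -0.161316
  k4 = f(1.200000, 0.467737) = -0.210463
  p ← 0.500000 + (0.2/6)·(k1 + 2k2 + 2k3 + k4) = 0.467263
x=1.200000, p=0.467263:
  k1 = f(1.200000, 0.467263) = -0.209989
  k2 = f(1.300000, 0.446265) = -0.256340
  k3 = f(1.300000, 0.441629) = -0.251705
  k4 = f(1.400000, 0.416922) = -0.296246
  p ← 0.467263 + (0.2/6)·(k1 + 2k2 + 2k3 + k4) = 0.416519
p(1.4) ≈ 0.4165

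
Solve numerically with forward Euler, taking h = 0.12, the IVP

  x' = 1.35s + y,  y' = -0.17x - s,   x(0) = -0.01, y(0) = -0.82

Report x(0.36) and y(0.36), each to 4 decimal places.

-0.2483, -0.8570

Euler on (x,y): x_{n+1} = x_n + h·x', y_{n+1} = y_n + h·y'.
0.000000: (-0.010000, -0.820000); f=(-0.820000, 0.001700) → (-0.108400, -0.819796)
0.120000: (-0.108400, -0.819796); f=(-0.657796, -0.101572) → (-0.187336, -0.831985)
0.240000: (-0.187336, -0.831985); f=(-0.507985, -0.208153) → (-0.248294, -0.856963)
(x(0.36), y(0.36)) ≈ (-0.2483, -0.8570)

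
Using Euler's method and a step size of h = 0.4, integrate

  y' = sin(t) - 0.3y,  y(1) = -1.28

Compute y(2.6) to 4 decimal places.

0.4332

Euler: y_{n+1} = y_n + h·f(t_n, y_n).
t=1.000000, y=-1.280000: f=1.225471 → y ← -1.280000 + 0.4·1.225471 = -0.789812
t=1.400000, y=-0.789812: f=1.222393 → y ← -0.789812 + 0.4·1.222393 = -0.300854
t=1.800000, y=-0.300854: f=1.064104 → y ← -0.300854 + 0.4·1.064104 = 0.124787
t=2.200000, y=0.124787: f=0.771060 → y ← 0.124787 + 0.4·0.771060 = 0.433211
y(2.6) ≈ 0.4332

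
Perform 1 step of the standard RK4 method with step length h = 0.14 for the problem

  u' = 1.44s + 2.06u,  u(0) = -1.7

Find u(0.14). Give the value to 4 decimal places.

-2.2527

RK4: k1 = f(s_n, u_n); k2 = f(s_n + h/2, u_n + (h/2)·k1); k3 = f(s_n + h/2, u_n + (h/2)·k2); k4 = f(s_n + h, u_n + h·k3); u_{n+1} = u_n + (h/6)·(k1 + 2k2 + 2k3 + k4).
s=0.000000, u=-1.700000:
  k1 = f(0.000000, -1.700000) = -3.502000
  k2 = f(0.070000, -1.945140) = -3.906188
  k3 = f(0.070000, -1.973433) = -3.964472
  k4 = f(0.140000, -2.255026) = -4.443754
  u ← -1.700000 + (0.14/6)·(k1 + 2k2 + 2k3 + k4) = -2.252698
u(0.14) ≈ -2.2527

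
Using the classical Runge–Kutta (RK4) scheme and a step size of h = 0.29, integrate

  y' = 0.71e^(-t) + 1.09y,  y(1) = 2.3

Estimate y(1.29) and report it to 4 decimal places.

RK4: k1 = f(t_n, y_n); k2 = f(t_n + h/2, y_n + (h/2)·k1); k3 = f(t_n + h/2, y_n + (h/2)·k2); k4 = f(t_n + h, y_n + h·k3); y_{n+1} = y_n + (h/6)·(k1 + 2k2 + 2k3 + k4).
t=1.000000, y=2.300000:
  k1 = f(1.000000, 2.300000) = 2.768194
  k2 = f(1.145000, 2.701388) = 3.170452
  k3 = f(1.145000, 2.759716) = 3.234029
  k4 = f(1.290000, 3.237868) = 3.724719
  y ← 2.300000 + (0.29/6)·(k1 + 2k2 + 2k3 + k4) = 3.232924
y(1.29) ≈ 3.2329

3.2329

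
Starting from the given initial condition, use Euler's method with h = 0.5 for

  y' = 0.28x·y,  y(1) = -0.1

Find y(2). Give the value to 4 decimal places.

Euler: y_{n+1} = y_n + h·f(x_n, y_n).
x=1.000000, y=-0.100000: f=-0.028000 → y ← -0.100000 + 0.5·(-0.028000) = -0.114000
x=1.500000, y=-0.114000: f=-0.047880 → y ← -0.114000 + 0.5·(-0.047880) = -0.137940
y(2) ≈ -0.1379

-0.1379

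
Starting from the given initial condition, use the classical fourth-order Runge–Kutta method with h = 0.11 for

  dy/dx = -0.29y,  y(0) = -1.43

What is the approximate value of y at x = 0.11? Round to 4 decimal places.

RK4: k1 = f(x_n, y_n); k2 = f(x_n + h/2, y_n + (h/2)·k1); k3 = f(x_n + h/2, y_n + (h/2)·k2); k4 = f(x_n + h, y_n + h·k3); y_{n+1} = y_n + (h/6)·(k1 + 2k2 + 2k3 + k4).
x=0.000000, y=-1.430000:
  k1 = f(0.000000, -1.430000) = 0.414700
  k2 = f(0.055000, -1.407191) = 0.408086
  k3 = f(0.055000, -1.407555) = 0.408191
  k4 = f(0.110000, -1.385099) = 0.401679
  y ← -1.430000 + (0.11/6)·(k1 + 2k2 + 2k3 + k4) = -1.385103
y(0.11) ≈ -1.3851

-1.3851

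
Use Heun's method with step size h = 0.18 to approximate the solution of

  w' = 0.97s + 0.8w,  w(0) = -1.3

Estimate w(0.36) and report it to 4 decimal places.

-1.6648

Heun: k1 = f(s_n, w_n); k2 = f(s_n + h, w_n + h·k1); w_{n+1} = w_n + (h/2)·(k1 + k2).
s=0.000000, w=-1.300000:
  k1 = f(0.000000, -1.300000) = -1.040000
  k2 = f(0.180000, -1.487200) = -1.015160
  w ← -1.300000 + (0.18/2)·(-1.040000 + (-1.015160)) = -1.484964
s=0.180000, w=-1.484964:
  k1 = f(0.180000, -1.484964) = -1.013372
  k2 = f(0.360000, -1.667371) = -0.984697
  w ← -1.484964 + (0.18/2)·(-1.013372 + (-0.984697)) = -1.664791
w(0.36) ≈ -1.6648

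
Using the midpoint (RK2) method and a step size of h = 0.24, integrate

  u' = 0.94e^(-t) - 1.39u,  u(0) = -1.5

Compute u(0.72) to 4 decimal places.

Midpoint: k1 = f(t_n, u_n); k2 = f(t_n + h/2, u_n + (h/2)·k1); u_{n+1} = u_n + h·k2.
t=0.000000, u=-1.500000:
  k1 = f(0.000000, -1.500000) = 3.025000
  k2 = f(0.120000, -1.137000) = 2.414135
  u ← -1.500000 + 0.24·2.414135 = -0.920608
t=0.240000, u=-0.920608:
  k1 = f(0.240000, -0.920608) = 2.019075
  k2 = f(0.360000, -0.678319) = 1.598679
  u ← -0.920608 + 0.24·1.598679 = -0.536925
t=0.480000, u=-0.536925:
  k1 = f(0.480000, -0.536925) = 1.327982
  k2 = f(0.600000, -0.377567) = 1.040701
  u ← -0.536925 + 0.24·1.040701 = -0.287156
u(0.72) ≈ -0.2872

-0.2872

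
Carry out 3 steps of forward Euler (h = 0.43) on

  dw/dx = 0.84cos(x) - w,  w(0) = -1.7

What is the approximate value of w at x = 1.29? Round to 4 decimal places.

Euler: w_{n+1} = w_n + h·f(x_n, w_n).
x=0.000000, w=-1.700000: f=2.540000 → w ← -1.700000 + 0.43·2.540000 = -0.607800
x=0.430000, w=-0.607800: f=1.371331 → w ← -0.607800 + 0.43·1.371331 = -0.018128
x=0.860000, w=-0.018128: f=0.566175 → w ← -0.018128 + 0.43·0.566175 = 0.225328
w(1.29) ≈ 0.2253

0.2253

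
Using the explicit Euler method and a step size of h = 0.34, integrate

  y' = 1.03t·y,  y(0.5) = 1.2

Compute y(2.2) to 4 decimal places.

6.5261

Euler: y_{n+1} = y_n + h·f(t_n, y_n).
t=0.500000, y=1.200000: f=0.618000 → y ← 1.200000 + 0.34·0.618000 = 1.410120
t=0.840000, y=1.410120: f=1.220036 → y ← 1.410120 + 0.34·1.220036 = 1.824932
t=1.180000, y=1.824932: f=2.218023 → y ← 1.824932 + 0.34·2.218023 = 2.579060
t=1.520000, y=2.579060: f=4.037776 → y ← 2.579060 + 0.34·4.037776 = 3.951904
t=1.860000, y=3.951904: f=7.571057 → y ← 3.951904 + 0.34·7.571057 = 6.526063
y(2.2) ≈ 6.5261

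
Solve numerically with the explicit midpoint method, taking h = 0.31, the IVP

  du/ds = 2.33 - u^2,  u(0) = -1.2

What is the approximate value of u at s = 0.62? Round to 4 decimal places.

Midpoint: k1 = f(s_n, u_n); k2 = f(s_n + h/2, u_n + (h/2)·k1); u_{n+1} = u_n + h·k2.
s=0.000000, u=-1.200000:
  k1 = f(0.000000, -1.200000) = 0.890000
  k2 = f(0.155000, -1.062050) = 1.202050
  u ← -1.200000 + 0.31·1.202050 = -0.827365
s=0.310000, u=-0.827365:
  k1 = f(0.310000, -0.827365) = 1.645468
  k2 = f(0.465000, -0.572317) = 2.002453
  u ← -0.827365 + 0.31·2.002453 = -0.206604
u(0.62) ≈ -0.2066

-0.2066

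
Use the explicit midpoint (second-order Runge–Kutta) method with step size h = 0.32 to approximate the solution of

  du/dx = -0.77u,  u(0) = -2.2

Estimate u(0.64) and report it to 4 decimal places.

Midpoint: k1 = f(x_n, u_n); k2 = f(x_n + h/2, u_n + (h/2)·k1); u_{n+1} = u_n + h·k2.
x=0.000000, u=-2.200000:
  k1 = f(0.000000, -2.200000) = 1.694000
  k2 = f(0.160000, -1.928960) = 1.485299
  u ← -2.200000 + 0.32·1.485299 = -1.724704
x=0.320000, u=-1.724704:
  k1 = f(0.320000, -1.724704) = 1.328022
  k2 = f(0.480000, -1.512221) = 1.164410
  u ← -1.724704 + 0.32·1.164410 = -1.352093
u(0.64) ≈ -1.3521

-1.3521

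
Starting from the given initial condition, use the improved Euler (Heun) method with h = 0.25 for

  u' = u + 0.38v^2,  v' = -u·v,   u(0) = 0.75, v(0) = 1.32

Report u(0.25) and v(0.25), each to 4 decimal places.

Heun on (u,v): k1 = f(s_n, state_n); k2 = f(s_n + h, state_n + h·k1); state_{n+1} = state_n + (h/2)·(k1 + k2).
0.000000: (0.750000, 1.320000)
  k1 = (1.412112, -0.990000)
  predictor → (1.103028, 1.072500)
  k2 = (1.540125, -1.182998)
  → (1.119030, 1.048375)
(u(0.25), v(0.25)) ≈ (1.1190, 1.0484)

1.1190, 1.0484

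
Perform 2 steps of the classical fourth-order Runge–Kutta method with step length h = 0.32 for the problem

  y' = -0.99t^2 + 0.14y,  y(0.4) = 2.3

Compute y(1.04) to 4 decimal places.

RK4: k1 = f(t_n, y_n); k2 = f(t_n + h/2, y_n + (h/2)·k1); k3 = f(t_n + h/2, y_n + (h/2)·k2); k4 = f(t_n + h, y_n + h·k3); y_{n+1} = y_n + (h/6)·(k1 + 2k2 + 2k3 + k4).
t=0.400000, y=2.300000:
  k1 = f(0.400000, 2.300000) = 0.163600
  k2 = f(0.560000, 2.326176) = 0.015201
  k3 = f(0.560000, 2.302432) = 0.011876
  k4 = f(0.720000, 2.303800) = -0.190684
  y ← 2.300000 + (0.32/6)·(k1 + 2k2 + 2k3 + k4) = 2.301444
t=0.720000, y=2.301444:
  k1 = f(0.720000, 2.301444) = -0.191014
  k2 = f(0.880000, 2.270882) = -0.448733
  k3 = f(0.880000, 2.229647) = -0.454505
  k4 = f(1.040000, 2.156002) = -0.768944
  y ← 2.301444 + (0.32/6)·(k1 + 2k2 + 2k3 + k4) = 2.153901
y(1.04) ≈ 2.1539

2.1539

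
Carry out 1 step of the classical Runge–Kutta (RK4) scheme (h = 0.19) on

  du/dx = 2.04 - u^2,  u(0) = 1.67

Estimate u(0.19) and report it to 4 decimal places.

1.5641

RK4: k1 = f(x_n, u_n); k2 = f(x_n + h/2, u_n + (h/2)·k1); k3 = f(x_n + h/2, u_n + (h/2)·k2); k4 = f(x_n + h, u_n + h·k3); u_{n+1} = u_n + (h/6)·(k1 + 2k2 + 2k3 + k4).
x=0.000000, u=1.670000:
  k1 = f(0.000000, 1.670000) = -0.748900
  k2 = f(0.095000, 1.598854) = -0.516336
  k3 = f(0.095000, 1.620948) = -0.587473
  k4 = f(0.190000, 1.558380) = -0.388549
  u ← 1.670000 + (0.19/6)·(k1 + 2k2 + 2k3 + k4) = 1.564073
u(0.19) ≈ 1.5641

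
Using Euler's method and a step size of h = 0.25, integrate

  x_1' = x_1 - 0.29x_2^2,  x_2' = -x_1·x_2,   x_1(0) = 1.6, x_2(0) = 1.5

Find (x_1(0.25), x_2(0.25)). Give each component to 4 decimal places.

1.8369, 0.9000

Euler on (x_1,x_2): x_1_{n+1} = x_1_n + h·x_1', x_2_{n+1} = x_2_n + h·x_2'.
0.000000: (1.600000, 1.500000); f=(0.947500, -2.400000) → (1.836875, 0.900000)
(x_1(0.25), x_2(0.25)) ≈ (1.8369, 0.9000)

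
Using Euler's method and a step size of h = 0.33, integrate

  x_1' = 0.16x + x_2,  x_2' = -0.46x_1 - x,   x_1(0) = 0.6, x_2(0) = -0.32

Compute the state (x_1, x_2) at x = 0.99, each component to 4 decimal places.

0.2147, -0.8699

Euler on (x_1,x_2): x_1_{n+1} = x_1_n + h·x_1', x_2_{n+1} = x_2_n + h·x_2'.
0.000000: (0.600000, -0.320000); f=(-0.320000, -0.276000) → (0.494400, -0.411080)
0.330000: (0.494400, -0.411080); f=(-0.358280, -0.557424) → (0.376168, -0.595030)
0.660000: (0.376168, -0.595030); f=(-0.489430, -0.833037) → (0.214656, -0.869932)
(x_1(0.99), x_2(0.99)) ≈ (0.2147, -0.8699)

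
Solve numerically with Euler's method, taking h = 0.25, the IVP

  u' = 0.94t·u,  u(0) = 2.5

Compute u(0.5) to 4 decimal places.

Euler: u_{n+1} = u_n + h·f(t_n, u_n).
t=0.000000, u=2.500000: f=0.000000 → u ← 2.500000 + 0.25·0.000000 = 2.500000
t=0.250000, u=2.500000: f=0.587500 → u ← 2.500000 + 0.25·0.587500 = 2.646875
u(0.5) ≈ 2.6469

2.6469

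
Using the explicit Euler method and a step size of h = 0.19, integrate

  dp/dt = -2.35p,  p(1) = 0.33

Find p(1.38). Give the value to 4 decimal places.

0.1011

Euler: p_{n+1} = p_n + h·f(t_n, p_n).
t=1.000000, p=0.330000: f=-0.775500 → p ← 0.330000 + 0.19·(-0.775500) = 0.182655
t=1.190000, p=0.182655: f=-0.429239 → p ← 0.182655 + 0.19·(-0.429239) = 0.101100
p(1.38) ≈ 0.1011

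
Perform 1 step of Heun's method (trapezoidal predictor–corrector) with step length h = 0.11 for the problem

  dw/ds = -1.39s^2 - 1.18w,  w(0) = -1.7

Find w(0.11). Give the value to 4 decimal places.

Heun: k1 = f(s_n, w_n); k2 = f(s_n + h, w_n + h·k1); w_{n+1} = w_n + (h/2)·(k1 + k2).
s=0.000000, w=-1.700000:
  k1 = f(0.000000, -1.700000) = 2.006000
  k2 = f(0.110000, -1.479340) = 1.728802
  w ← -1.700000 + (0.11/2)·(2.006000 + 1.728802) = -1.494586
w(0.11) ≈ -1.4946

-1.4946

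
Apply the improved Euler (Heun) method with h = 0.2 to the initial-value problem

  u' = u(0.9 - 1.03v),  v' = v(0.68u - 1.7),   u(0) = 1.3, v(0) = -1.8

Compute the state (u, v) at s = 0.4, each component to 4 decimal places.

3.5055, -1.6436

Heun on (u,v): k1 = f(s_n, state_n); k2 = f(s_n + h, state_n + h·k1); state_{n+1} = state_n + (h/2)·(k1 + k2).
0.000000: (1.300000, -1.800000)
  k1 = (3.580200, 1.468800)
  predictor → (2.016040, -1.506240)
  k2 = (4.942175, 0.495693)
  → (2.152238, -1.603551)
0.200000: (2.152238, -1.603551)
  k1 = (5.491772, 0.379205)
  predictor → (3.250592, -1.527710)
  k2 = (8.040473, -0.779747)
  → (3.505462, -1.643605)
(u(0.4), v(0.4)) ≈ (3.5055, -1.6436)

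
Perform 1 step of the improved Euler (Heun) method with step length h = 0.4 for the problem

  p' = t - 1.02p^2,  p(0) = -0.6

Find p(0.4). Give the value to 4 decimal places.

-0.7072

Heun: k1 = f(t_n, p_n); k2 = f(t_n + h, p_n + h·k1); p_{n+1} = p_n + (h/2)·(k1 + k2).
t=0.000000, p=-0.600000:
  k1 = f(0.000000, -0.600000) = -0.367200
  k2 = f(0.400000, -0.746880) = -0.168986
  p ← -0.600000 + (0.4/2)·(-0.367200 + (-0.168986)) = -0.707237
p(0.4) ≈ -0.7072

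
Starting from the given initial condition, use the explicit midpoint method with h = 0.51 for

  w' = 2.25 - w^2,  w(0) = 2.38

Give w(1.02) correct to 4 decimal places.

Midpoint: k1 = f(t_n, w_n); k2 = f(t_n + h/2, w_n + (h/2)·k1); w_{n+1} = w_n + h·k2.
t=0.000000, w=2.380000:
  k1 = f(0.000000, 2.380000) = -3.414400
  k2 = f(0.255000, 1.509328) = -0.028071
  w ← 2.380000 + 0.51·(-0.028071) = 2.365684
t=0.510000, w=2.365684:
  k1 = f(0.510000, 2.365684) = -3.346460
  k2 = f(0.765000, 1.512337) = -0.037162
  w ← 2.365684 + 0.51·(-0.037162) = 2.346731
w(1.02) ≈ 2.3467

2.3467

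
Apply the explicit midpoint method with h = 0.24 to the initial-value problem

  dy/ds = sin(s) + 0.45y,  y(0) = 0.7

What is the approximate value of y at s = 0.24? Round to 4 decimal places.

0.8084

Midpoint: k1 = f(s_n, y_n); k2 = f(s_n + h/2, y_n + (h/2)·k1); y_{n+1} = y_n + h·k2.
s=0.000000, y=0.700000:
  k1 = f(0.000000, 0.700000) = 0.315000
  k2 = f(0.120000, 0.737800) = 0.451722
  y ← 0.700000 + 0.24·0.451722 = 0.808413
y(0.24) ≈ 0.8084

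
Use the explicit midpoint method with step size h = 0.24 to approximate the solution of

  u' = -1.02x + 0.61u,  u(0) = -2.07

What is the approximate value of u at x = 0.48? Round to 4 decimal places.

Midpoint: k1 = f(x_n, u_n); k2 = f(x_n + h/2, u_n + (h/2)·k1); u_{n+1} = u_n + h·k2.
x=0.000000, u=-2.070000:
  k1 = f(0.000000, -2.070000) = -1.262700
  k2 = f(0.120000, -2.221524) = -1.477530
  u ← -2.070000 + 0.24·(-1.477530) = -2.424607
x=0.240000, u=-2.424607:
  k1 = f(0.240000, -2.424607) = -1.723810
  k2 = f(0.360000, -2.631464) = -1.972393
  u ← -2.424607 + 0.24·(-1.972393) = -2.897981
u(0.48) ≈ -2.8980

-2.8980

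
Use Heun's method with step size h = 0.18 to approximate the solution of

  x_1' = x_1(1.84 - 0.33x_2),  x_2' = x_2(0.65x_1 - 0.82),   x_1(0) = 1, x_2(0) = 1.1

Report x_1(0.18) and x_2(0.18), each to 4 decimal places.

Heun on (x_1,x_2): k1 = f(t_n, state_n); k2 = f(t_n + h, state_n + h·k1); state_{n+1} = state_n + (h/2)·(k1 + k2).
0.000000: (1.000000, 1.100000)
  k1 = (1.477000, -0.187000)
  predictor → (1.265860, 1.066340)
  k2 = (1.883736, 0.002995)
  → (1.302466, 1.083440)
(x_1(0.18), x_2(0.18)) ≈ (1.3025, 1.0834)

1.3025, 1.0834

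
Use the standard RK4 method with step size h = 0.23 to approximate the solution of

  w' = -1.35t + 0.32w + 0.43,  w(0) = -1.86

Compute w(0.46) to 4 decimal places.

RK4: k1 = f(t_n, w_n); k2 = f(t_n + h/2, w_n + (h/2)·k1); k3 = f(t_n + h/2, w_n + (h/2)·k2); k4 = f(t_n + h, w_n + h·k3); w_{n+1} = w_n + (h/6)·(k1 + 2k2 + 2k3 + k4).
t=0.000000, w=-1.860000:
  k1 = f(0.000000, -1.860000) = -0.165200
  k2 = f(0.115000, -1.878998) = -0.326529
  k3 = f(0.115000, -1.897551) = -0.332466
  k4 = f(0.230000, -1.936467) = -0.500170
  w ← -1.860000 + (0.23/6)·(k1 + 2k2 + 2k3 + k4) = -1.936029
t=0.230000, w=-1.936029:
  k1 = f(0.230000, -1.936029) = -0.500029
  k2 = f(0.345000, -1.993532) = -0.673680
  k3 = f(0.345000, -2.013502) = -0.680071
  k4 = f(0.460000, -2.092445) = -0.860582
  w ← -1.936029 + (0.23/6)·(k1 + 2k2 + 2k3 + k4) = -2.091973
w(0.46) ≈ -2.0920

-2.0920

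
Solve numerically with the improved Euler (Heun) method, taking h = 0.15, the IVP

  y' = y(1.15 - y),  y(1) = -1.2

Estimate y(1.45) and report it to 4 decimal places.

-5.5604

Heun: k1 = f(x_n, y_n); k2 = f(x_n + h, y_n + h·k1); y_{n+1} = y_n + (h/2)·(k1 + k2).
x=1.000000, y=-1.200000:
  k1 = f(1.000000, -1.200000) = -2.820000
  k2 = f(1.150000, -1.623000) = -4.500579
  y ← -1.200000 + (0.15/2)·(-2.820000 + (-4.500579)) = -1.749043
x=1.150000, y=-1.749043:
  k1 = f(1.150000, -1.749043) = -5.070553
  k2 = f(1.300000, -2.509626) = -9.184295
  y ← -1.749043 + (0.15/2)·(-5.070553 + (-9.184295)) = -2.818157
x=1.300000, y=-2.818157:
  k1 = f(1.300000, -2.818157) = -11.182889
  k2 = f(1.450000, -4.495590) = -25.380262
  y ← -2.818157 + (0.15/2)·(-11.182889 + (-25.380262)) = -5.560393
y(1.45) ≈ -5.5604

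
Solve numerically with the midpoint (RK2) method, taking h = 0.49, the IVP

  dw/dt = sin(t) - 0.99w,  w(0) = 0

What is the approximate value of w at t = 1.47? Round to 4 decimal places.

Midpoint: k1 = f(t_n, w_n); k2 = f(t_n + h/2, w_n + (h/2)·k1); w_{n+1} = w_n + h·k2.
t=0.000000, w=0.000000:
  k1 = f(0.000000, 0.000000) = 0.000000
  k2 = f(0.245000, 0.000000) = 0.242556
  w ← 0.000000 + 0.49·0.242556 = 0.118853
t=0.490000, w=0.118853:
  k1 = f(0.490000, 0.118853) = 0.352962
  k2 = f(0.735000, 0.205328) = 0.467312
  w ← 0.118853 + 0.49·0.467312 = 0.347836
t=0.980000, w=0.347836:
  k1 = f(0.980000, 0.347836) = 0.486140
  k2 = f(1.225000, 0.466940) = 0.478535
  w ← 0.347836 + 0.49·0.478535 = 0.582318
w(1.47) ≈ 0.5823

0.5823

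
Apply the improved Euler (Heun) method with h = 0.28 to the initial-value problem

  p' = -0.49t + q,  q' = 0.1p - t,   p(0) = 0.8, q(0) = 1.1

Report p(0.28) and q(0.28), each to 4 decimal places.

Heun on (p,q): k1 = f(t_n, state_n); k2 = f(t_n + h, state_n + h·k1); state_{n+1} = state_n + (h/2)·(k1 + k2).
0.000000: (0.800000, 1.100000)
  k1 = (1.100000, 0.080000)
  predictor → (1.108000, 1.122400)
  k2 = (0.985200, -0.169200)
  → (1.091928, 1.087512)
(p(0.28), q(0.28)) ≈ (1.0919, 1.0875)

1.0919, 1.0875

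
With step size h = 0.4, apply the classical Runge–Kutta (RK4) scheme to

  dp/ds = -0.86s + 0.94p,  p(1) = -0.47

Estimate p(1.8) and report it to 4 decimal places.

-2.3817

RK4: k1 = f(s_n, p_n); k2 = f(s_n + h/2, p_n + (h/2)·k1); k3 = f(s_n + h/2, p_n + (h/2)·k2); k4 = f(s_n + h, p_n + h·k3); p_{n+1} = p_n + (h/6)·(k1 + 2k2 + 2k3 + k4).
s=1.000000, p=-0.470000:
  k1 = f(1.000000, -0.470000) = -1.301800
  k2 = f(1.200000, -0.730360) = -1.718538
  k3 = f(1.200000, -0.813708) = -1.796885
  k4 = f(1.400000, -1.188754) = -2.321429
  p ← -0.470000 + (0.4/6)·(k1 + 2k2 + 2k3 + k4) = -1.180272
s=1.400000, p=-1.180272:
  k1 = f(1.400000, -1.180272) = -2.313455
  k2 = f(1.600000, -1.642963) = -2.920385
  k3 = f(1.600000, -1.764349) = -3.034488
  k4 = f(1.800000, -2.394067) = -3.798423
  p ← -1.180272 + (0.4/6)·(k1 + 2k2 + 2k3 + k4) = -2.381713
p(1.8) ≈ -2.3817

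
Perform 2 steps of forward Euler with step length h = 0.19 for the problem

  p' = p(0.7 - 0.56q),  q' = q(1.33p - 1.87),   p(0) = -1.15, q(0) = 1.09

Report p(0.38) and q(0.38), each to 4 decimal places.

Euler on (p,q): p_{n+1} = p_n + h·p', q_{n+1} = q_n + h·q'.
0.000000: (-1.150000, 1.090000); f=(-0.103040, -3.705455) → (-1.169578, 0.385964)
0.190000: (-1.169578, 0.385964); f=(-0.565912, -1.322133) → (-1.277101, 0.134758)
(p(0.38), q(0.38)) ≈ (-1.2771, 0.1348)

-1.2771, 0.1348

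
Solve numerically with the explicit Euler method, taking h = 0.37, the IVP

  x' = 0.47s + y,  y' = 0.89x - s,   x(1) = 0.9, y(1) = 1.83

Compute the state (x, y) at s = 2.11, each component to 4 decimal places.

Euler on (x,y): x_{n+1} = x_n + h·x', y_{n+1} = y_n + h·y'.
1.000000: (0.900000, 1.830000); f=(2.300000, -0.199000) → (1.751000, 1.756370)
1.370000: (1.751000, 1.756370); f=(2.400270, 0.188390) → (2.639100, 1.826074)
1.740000: (2.639100, 1.826074); f=(2.643874, 0.608799) → (3.617333, 2.051330)
(x(2.11), y(2.11)) ≈ (3.6173, 2.0513)

3.6173, 2.0513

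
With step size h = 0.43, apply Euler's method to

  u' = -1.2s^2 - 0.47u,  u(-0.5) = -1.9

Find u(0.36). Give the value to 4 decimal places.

Euler: u_{n+1} = u_n + h·f(s_n, u_n).
s=-0.500000, u=-1.900000: f=0.593000 → u ← -1.900000 + 0.43·0.593000 = -1.645010
s=-0.070000, u=-1.645010: f=0.767275 → u ← -1.645010 + 0.43·0.767275 = -1.315082
u(0.36) ≈ -1.3151

-1.3151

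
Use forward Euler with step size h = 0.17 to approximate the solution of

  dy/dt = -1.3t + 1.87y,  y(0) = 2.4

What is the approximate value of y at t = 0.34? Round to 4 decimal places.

Euler: y_{n+1} = y_n + h·f(t_n, y_n).
t=0.000000, y=2.400000: f=4.488000 → y ← 2.400000 + 0.17·4.488000 = 3.162960
t=0.170000, y=3.162960: f=5.693735 → y ← 3.162960 + 0.17·5.693735 = 4.130895
y(0.34) ≈ 4.1309

4.1309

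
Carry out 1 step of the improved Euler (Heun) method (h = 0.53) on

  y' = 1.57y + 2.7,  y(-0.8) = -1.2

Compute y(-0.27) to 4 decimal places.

Heun: k1 = f(t_n, y_n); k2 = f(t_n + h, y_n + h·k1); y_{n+1} = y_n + (h/2)·(k1 + k2).
t=-0.800000, y=-1.200000:
  k1 = f(-0.800000, -1.200000) = 0.816000
  k2 = f(-0.270000, -0.767520) = 1.494994
  y ← -1.200000 + (0.53/2)·(0.816000 + 1.494994) = -0.587587
y(-0.27) ≈ -0.5876

-0.5876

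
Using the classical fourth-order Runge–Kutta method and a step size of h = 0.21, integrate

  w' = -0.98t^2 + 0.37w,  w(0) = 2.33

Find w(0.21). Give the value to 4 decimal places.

2.5152

RK4: k1 = f(t_n, w_n); k2 = f(t_n + h/2, w_n + (h/2)·k1); k3 = f(t_n + h/2, w_n + (h/2)·k2); k4 = f(t_n + h, w_n + h·k3); w_{n+1} = w_n + (h/6)·(k1 + 2k2 + 2k3 + k4).
t=0.000000, w=2.330000:
  k1 = f(0.000000, 2.330000) = 0.862100
  k2 = f(0.105000, 2.420520) = 0.884788
  k3 = f(0.105000, 2.422903) = 0.885670
  k4 = f(0.210000, 2.515991) = 0.887699
  w ← 2.330000 + (0.21/6)·(k1 + 2k2 + 2k3 + k4) = 2.515175
w(0.21) ≈ 2.5152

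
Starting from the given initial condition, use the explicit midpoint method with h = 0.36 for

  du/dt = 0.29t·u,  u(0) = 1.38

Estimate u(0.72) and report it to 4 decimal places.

Midpoint: k1 = f(t_n, u_n); k2 = f(t_n + h/2, u_n + (h/2)·k1); u_{n+1} = u_n + h·k2.
t=0.000000, u=1.380000:
  k1 = f(0.000000, 1.380000) = 0.000000
  k2 = f(0.180000, 1.380000) = 0.072036
  u ← 1.380000 + 0.36·0.072036 = 1.405933
t=0.360000, u=1.405933:
  k1 = f(0.360000, 1.405933) = 0.146779
  k2 = f(0.540000, 1.432353) = 0.224307
  u ← 1.405933 + 0.36·0.224307 = 1.486683
u(0.72) ≈ 1.4867

1.4867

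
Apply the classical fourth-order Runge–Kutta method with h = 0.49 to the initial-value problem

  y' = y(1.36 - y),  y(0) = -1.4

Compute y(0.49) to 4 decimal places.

-14.9968

RK4: k1 = f(s_n, y_n); k2 = f(s_n + h/2, y_n + (h/2)·k1); k3 = f(s_n + h/2, y_n + (h/2)·k2); k4 = f(s_n + h, y_n + h·k3); y_{n+1} = y_n + (h/6)·(k1 + 2k2 + 2k3 + k4).
s=0.000000, y=-1.400000:
  k1 = f(0.000000, -1.400000) = -3.864000
  k2 = f(0.245000, -2.346680) = -8.698392
  k3 = f(0.245000, -3.531106) = -17.271014
  k4 = f(0.490000, -9.862797) = -110.688163
  y ← -1.400000 + (0.49/6)·(k1 + 2k2 + 2k3 + k4) = -14.996763
y(0.49) ≈ -14.9968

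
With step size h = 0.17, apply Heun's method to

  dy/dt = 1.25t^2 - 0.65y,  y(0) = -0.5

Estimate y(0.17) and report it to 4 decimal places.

Heun: k1 = f(t_n, y_n); k2 = f(t_n + h, y_n + h·k1); y_{n+1} = y_n + (h/2)·(k1 + k2).
t=0.000000, y=-0.500000:
  k1 = f(0.000000, -0.500000) = 0.325000
  k2 = f(0.170000, -0.444750) = 0.325213
  y ← -0.500000 + (0.17/2)·(0.325000 + 0.325213) = -0.444732
y(0.17) ≈ -0.4447

-0.4447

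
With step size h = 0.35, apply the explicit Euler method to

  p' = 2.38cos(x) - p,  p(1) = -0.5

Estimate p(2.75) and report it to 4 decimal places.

-0.8368

Euler: p_{n+1} = p_n + h·f(x_n, p_n).
x=1.000000, p=-0.500000: f=1.785919 → p ← -0.500000 + 0.35·1.785919 = 0.125072
x=1.350000, p=0.125072: f=0.396164 → p ← 0.125072 + 0.35·0.396164 = 0.263729
x=1.700000, p=0.263729: f=-0.570379 → p ← 0.263729 + 0.35·(-0.570379) = 0.064097
x=2.050000, p=0.064097: f=-1.161450 → p ← 0.064097 + 0.35·(-1.161450) = -0.342411
x=2.400000, p=-0.342411: f=-1.412586 → p ← -0.342411 + 0.35·(-1.412586) = -0.836816
p(2.75) ≈ -0.8368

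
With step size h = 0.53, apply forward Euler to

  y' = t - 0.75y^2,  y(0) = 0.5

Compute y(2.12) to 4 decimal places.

Euler: y_{n+1} = y_n + h·f(t_n, y_n).
t=0.000000, y=0.500000: f=-0.187500 → y ← 0.500000 + 0.53·(-0.187500) = 0.400625
t=0.530000, y=0.400625: f=0.409625 → y ← 0.400625 + 0.53·0.409625 = 0.617726
t=1.060000, y=0.617726: f=0.773811 → y ← 0.617726 + 0.53·0.773811 = 1.027846
t=1.590000, y=1.027846: f=0.797650 → y ← 1.027846 + 0.53·0.797650 = 1.450600
y(2.12) ≈ 1.4506

1.4506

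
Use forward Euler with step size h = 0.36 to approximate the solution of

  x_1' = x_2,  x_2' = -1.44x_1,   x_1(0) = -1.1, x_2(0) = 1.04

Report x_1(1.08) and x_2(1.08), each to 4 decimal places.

Euler on (x_1,x_2): x_1_{n+1} = x_1_n + h·x_1', x_2_{n+1} = x_2_n + h·x_2'.
0.000000: (-1.100000, 1.040000); f=(1.040000, 1.584000) → (-0.725600, 1.610240)
0.360000: (-0.725600, 1.610240); f=(1.610240, 1.044864) → (-0.145914, 1.986391)
0.720000: (-0.145914, 1.986391); f=(1.986391, 0.210116) → (0.569187, 2.062033)
(x_1(1.08), x_2(1.08)) ≈ (0.5692, 2.0620)

0.5692, 2.0620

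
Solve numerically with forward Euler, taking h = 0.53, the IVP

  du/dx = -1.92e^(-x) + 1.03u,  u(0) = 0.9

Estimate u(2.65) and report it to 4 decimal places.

-1.3640

Euler: u_{n+1} = u_n + h·f(x_n, u_n).
x=0.000000, u=0.900000: f=-0.993000 → u ← 0.900000 + 0.53·(-0.993000) = 0.373710
x=0.530000, u=0.373710: f=-0.745200 → u ← 0.373710 + 0.53·(-0.745200) = -0.021246
x=1.060000, u=-0.021246: f=-0.687079 → u ← -0.021246 + 0.53·(-0.687079) = -0.385398
x=1.590000, u=-0.385398: f=-0.788497 → u ← -0.385398 + 0.53·(-0.788497) = -0.803301
x=2.120000, u=-0.803301: f=-1.057861 → u ← -0.803301 + 0.53·(-1.057861) = -1.363968
u(2.65) ≈ -1.3640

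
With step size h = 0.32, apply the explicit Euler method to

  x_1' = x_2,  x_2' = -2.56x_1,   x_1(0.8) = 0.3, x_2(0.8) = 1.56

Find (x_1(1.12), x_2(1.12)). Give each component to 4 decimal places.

0.7992, 1.3142

Euler on (x_1,x_2): x_1_{n+1} = x_1_n + h·x_1', x_2_{n+1} = x_2_n + h·x_2'.
0.800000: (0.300000, 1.560000); f=(1.560000, -0.768000) → (0.799200, 1.314240)
(x_1(1.12), x_2(1.12)) ≈ (0.7992, 1.3142)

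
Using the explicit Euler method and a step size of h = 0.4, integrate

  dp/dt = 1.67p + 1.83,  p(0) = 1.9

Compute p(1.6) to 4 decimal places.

Euler: p_{n+1} = p_n + h·f(t_n, p_n).
t=0.000000, p=1.900000: f=5.003000 → p ← 1.900000 + 0.4·5.003000 = 3.901200
t=0.400000, p=3.901200: f=8.345004 → p ← 3.901200 + 0.4·8.345004 = 7.239202
t=0.800000, p=7.239202: f=13.919467 → p ← 7.239202 + 0.4·13.919467 = 12.806988
t=1.200000, p=12.806988: f=23.217670 → p ← 12.806988 + 0.4·23.217670 = 22.094056
p(1.6) ≈ 22.0941

22.0941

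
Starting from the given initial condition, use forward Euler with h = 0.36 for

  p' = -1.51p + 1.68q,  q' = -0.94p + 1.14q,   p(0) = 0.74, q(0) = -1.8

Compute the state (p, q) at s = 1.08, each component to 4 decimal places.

-3.1518, -4.5030

Euler on (p,q): p_{n+1} = p_n + h·p', q_{n+1} = q_n + h·q'.
0.000000: (0.740000, -1.800000); f=(-4.141400, -2.747600) → (-0.750904, -2.789136)
0.360000: (-0.750904, -2.789136); f=(-3.551883, -2.473765) → (-2.029582, -3.679692)
0.720000: (-2.029582, -3.679692); f=(-3.117213, -2.287041) → (-3.151779, -4.503026)
(p(1.08), q(1.08)) ≈ (-3.1518, -4.5030)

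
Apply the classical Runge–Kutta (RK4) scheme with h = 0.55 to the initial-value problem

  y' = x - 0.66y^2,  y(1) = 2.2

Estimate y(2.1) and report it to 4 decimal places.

1.6866

RK4: k1 = f(x_n, y_n); k2 = f(x_n + h/2, y_n + (h/2)·k1); k3 = f(x_n + h/2, y_n + (h/2)·k2); k4 = f(x_n + h, y_n + h·k3); y_{n+1} = y_n + (h/6)·(k1 + 2k2 + 2k3 + k4).
x=1.000000, y=2.200000:
  k1 = f(1.000000, 2.200000) = -2.194400
  k2 = f(1.275000, 1.596540) = -0.407300
  k3 = f(1.275000, 2.087992) = -1.602410
  k4 = f(1.550000, 1.318674) = 0.402324
  y ← 2.200000 + (0.55/6)·(k1 + 2k2 + 2k3 + k4) = 1.667279
x=1.550000, y=1.667279:
  k1 = f(1.550000, 1.667279) = -0.284682
  k2 = f(1.825000, 1.588992) = 0.158569
  k3 = f(1.825000, 1.710886) = -0.106906
  k4 = f(2.100000, 1.608481) = 0.392441
  y ← 1.667279 + (0.55/6)·(k1 + 2k2 + 2k3 + k4) = 1.686629
y(2.1) ≈ 1.6866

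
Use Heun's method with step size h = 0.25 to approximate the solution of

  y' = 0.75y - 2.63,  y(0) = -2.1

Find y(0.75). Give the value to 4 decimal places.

-6.3052

Heun: k1 = f(s_n, y_n); k2 = f(s_n + h, y_n + h·k1); y_{n+1} = y_n + (h/2)·(k1 + k2).
s=0.000000, y=-2.100000:
  k1 = f(0.000000, -2.100000) = -4.205000
  k2 = f(0.250000, -3.151250) = -4.993437
  y ← -2.100000 + (0.25/2)·(-4.205000 + (-4.993437)) = -3.249805
s=0.250000, y=-3.249805:
  k1 = f(0.250000, -3.249805) = -5.067354
  k2 = f(0.500000, -4.516643) = -6.017482
  y ← -3.249805 + (0.25/2)·(-5.067354 + (-6.017482)) = -4.635409
s=0.500000, y=-4.635409:
  k1 = f(0.500000, -4.635409) = -6.106557
  k2 = f(0.750000, -6.162048) = -7.251536
  y ← -4.635409 + (0.25/2)·(-6.106557 + (-7.251536)) = -6.305171
y(0.75) ≈ -6.3052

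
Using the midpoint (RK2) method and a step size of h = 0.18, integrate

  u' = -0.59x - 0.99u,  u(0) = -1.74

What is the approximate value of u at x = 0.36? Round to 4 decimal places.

-1.2559

Midpoint: k1 = f(x_n, u_n); k2 = f(x_n + h/2, u_n + (h/2)·k1); u_{n+1} = u_n + h·k2.
x=0.000000, u=-1.740000:
  k1 = f(0.000000, -1.740000) = 1.722600
  k2 = f(0.090000, -1.584966) = 1.516016
  u ← -1.740000 + 0.18·1.516016 = -1.467117
x=0.180000, u=-1.467117:
  k1 = f(0.180000, -1.467117) = 1.346246
  k2 = f(0.270000, -1.345955) = 1.173195
  u ← -1.467117 + 0.18·1.173195 = -1.255942
u(0.36) ≈ -1.2559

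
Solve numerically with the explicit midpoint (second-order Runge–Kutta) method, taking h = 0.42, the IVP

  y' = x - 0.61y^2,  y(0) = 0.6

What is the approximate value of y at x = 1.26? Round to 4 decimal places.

Midpoint: k1 = f(x_n, y_n); k2 = f(x_n + h/2, y_n + (h/2)·k1); y_{n+1} = y_n + h·k2.
x=0.000000, y=0.600000:
  k1 = f(0.000000, 0.600000) = -0.219600
  k2 = f(0.210000, 0.553884) = 0.022860
  y ← 0.600000 + 0.42·0.022860 = 0.609601
x=0.420000, y=0.609601:
  k1 = f(0.420000, 0.609601) = 0.193316
  k2 = f(0.630000, 0.650197) = 0.372118
  y ← 0.609601 + 0.42·0.372118 = 0.765891
x=0.840000, y=0.765891:
  k1 = f(0.840000, 0.765891) = 0.482181
  k2 = f(1.050000, 0.867149) = 0.591312
  y ← 0.765891 + 0.42·0.591312 = 1.014242
y(1.26) ≈ 1.0142

1.0142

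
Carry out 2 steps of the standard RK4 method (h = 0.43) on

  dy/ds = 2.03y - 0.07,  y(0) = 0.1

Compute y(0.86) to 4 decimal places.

RK4: k1 = f(s_n, y_n); k2 = f(s_n + h/2, y_n + (h/2)·k1); k3 = f(s_n + h/2, y_n + (h/2)·k2); k4 = f(s_n + h, y_n + h·k3); y_{n+1} = y_n + (h/6)·(k1 + 2k2 + 2k3 + k4).
s=0.000000, y=0.100000:
  k1 = f(0.000000, 0.100000) = 0.133000
  k2 = f(0.215000, 0.128595) = 0.191048
  k3 = f(0.215000, 0.141075) = 0.216383
  k4 = f(0.430000, 0.193045) = 0.321881
  y ← 0.100000 + (0.43/6)·(k1 + 2k2 + 2k3 + k4) = 0.190998
s=0.430000, y=0.190998:
  k1 = f(0.430000, 0.190998) = 0.317726
  k2 = f(0.645000, 0.259309) = 0.456398
  k3 = f(0.645000, 0.289124) = 0.516921
  k4 = f(0.860000, 0.413274) = 0.768947
  y ← 0.190998 + (0.43/6)·(k1 + 2k2 + 2k3 + k4) = 0.408385
y(0.86) ≈ 0.4084

0.4084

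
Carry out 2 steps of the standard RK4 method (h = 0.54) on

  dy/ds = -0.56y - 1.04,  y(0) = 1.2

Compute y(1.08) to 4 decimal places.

-0.1873

RK4: k1 = f(s_n, y_n); k2 = f(s_n + h/2, y_n + (h/2)·k1); k3 = f(s_n + h/2, y_n + (h/2)·k2); k4 = f(s_n + h, y_n + h·k3); y_{n+1} = y_n + (h/6)·(k1 + 2k2 + 2k3 + k4).
s=0.000000, y=1.200000:
  k1 = f(0.000000, 1.200000) = -1.712000
  k2 = f(0.270000, 0.737760) = -1.453146
  k3 = f(0.270000, 0.807651) = -1.492284
  k4 = f(0.540000, 0.394166) = -1.260733
  y ← 1.200000 + (0.54/6)·(k1 + 2k2 + 2k3 + k4) = 0.402277
s=0.540000, y=0.402277:
  k1 = f(0.540000, 0.402277) = -1.265275
  k2 = f(0.810000, 0.060652) = -1.073965
  k3 = f(0.810000, 0.112306) = -1.102891
  k4 = f(1.080000, -0.193285) = -0.931761
  y ← 0.402277 + (0.54/6)·(k1 + 2k2 + 2k3 + k4) = -0.187291
y(1.08) ≈ -0.1873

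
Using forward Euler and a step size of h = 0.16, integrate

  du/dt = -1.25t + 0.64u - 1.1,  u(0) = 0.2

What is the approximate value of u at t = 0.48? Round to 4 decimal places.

Euler: u_{n+1} = u_n + h·f(t_n, u_n).
t=0.000000, u=0.200000: f=-0.972000 → u ← 0.200000 + 0.16·(-0.972000) = 0.044480
t=0.160000, u=0.044480: f=-1.271533 → u ← 0.044480 + 0.16·(-1.271533) = -0.158965
t=0.320000, u=-0.158965: f=-1.601738 → u ← -0.158965 + 0.16·(-1.601738) = -0.415243
u(0.48) ≈ -0.4152

-0.4152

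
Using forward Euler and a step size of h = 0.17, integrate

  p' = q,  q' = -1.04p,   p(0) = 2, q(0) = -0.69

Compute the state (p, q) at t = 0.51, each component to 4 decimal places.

Euler on (p,q): p_{n+1} = p_n + h·p', q_{n+1} = q_n + h·q'.
0.000000: (2.000000, -0.690000); f=(-0.690000, -2.080000) → (1.882700, -1.043600)
0.170000: (1.882700, -1.043600); f=(-1.043600, -1.958008) → (1.705288, -1.376461)
0.340000: (1.705288, -1.376461); f=(-1.376461, -1.773500) → (1.471290, -1.677956)
(p(0.51), q(0.51)) ≈ (1.4713, -1.6780)

1.4713, -1.6780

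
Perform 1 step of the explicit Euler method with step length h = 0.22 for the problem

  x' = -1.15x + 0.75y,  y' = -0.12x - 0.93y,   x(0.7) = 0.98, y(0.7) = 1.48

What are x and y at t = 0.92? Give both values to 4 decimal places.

0.9763, 1.1513

Euler on (x,y): x_{n+1} = x_n + h·x', y_{n+1} = y_n + h·y'.
0.700000: (0.980000, 1.480000); f=(-0.017000, -1.494000) → (0.976260, 1.151320)
(x(0.92), y(0.92)) ≈ (0.9763, 1.1513)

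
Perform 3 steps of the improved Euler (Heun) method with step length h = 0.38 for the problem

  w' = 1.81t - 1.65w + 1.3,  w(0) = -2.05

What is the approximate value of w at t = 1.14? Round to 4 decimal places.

Heun: k1 = f(t_n, w_n); k2 = f(t_n + h, w_n + h·k1); w_{n+1} = w_n + (h/2)·(k1 + k2).
t=0.000000, w=-2.050000:
  k1 = f(0.000000, -2.050000) = 4.682500
  k2 = f(0.380000, -0.270650) = 2.434373
  w ← -2.050000 + (0.38/2)·(4.682500 + 2.434373) = -0.697794
t=0.380000, w=-0.697794:
  k1 = f(0.380000, -0.697794) = 3.139160
  k2 = f(0.760000, 0.495087) = 1.858707
  w ← -0.697794 + (0.38/2)·(3.139160 + 1.858707) = 0.251801
t=0.760000, w=0.251801:
  k1 = f(0.760000, 0.251801) = 2.260129
  k2 = f(1.140000, 1.110650) = 1.530828
  w ← 0.251801 + (0.38/2)·(2.260129 + 1.530828) = 0.972082
w(1.14) ≈ 0.9721

0.9721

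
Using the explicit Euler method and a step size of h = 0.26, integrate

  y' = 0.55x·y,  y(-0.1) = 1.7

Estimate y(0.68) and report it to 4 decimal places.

1.8170

Euler: y_{n+1} = y_n + h·f(x_n, y_n).
x=-0.100000, y=1.700000: f=-0.093500 → y ← 1.700000 + 0.26·(-0.093500) = 1.675690
x=0.160000, y=1.675690: f=0.147461 → y ← 1.675690 + 0.26·0.147461 = 1.714030
x=0.420000, y=1.714030: f=0.395941 → y ← 1.714030 + 0.26·0.395941 = 1.816974
y(0.68) ≈ 1.8170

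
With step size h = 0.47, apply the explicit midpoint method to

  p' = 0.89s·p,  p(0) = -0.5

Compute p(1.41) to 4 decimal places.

-1.1546

Midpoint: k1 = f(s_n, p_n); k2 = f(s_n + h/2, p_n + (h/2)·k1); p_{n+1} = p_n + h·k2.
s=0.000000, p=-0.500000:
  k1 = f(0.000000, -0.500000) = 0.000000
  k2 = f(0.235000, -0.500000) = -0.104575
  p ← -0.500000 + 0.47·(-0.104575) = -0.549150
s=0.470000, p=-0.549150:
  k1 = f(0.470000, -0.549150) = -0.229710
  k2 = f(0.705000, -0.603132) = -0.378435
  p ← -0.549150 + 0.47·(-0.378435) = -0.727015
s=0.940000, p=-0.727015:
  k1 = f(0.940000, -0.727015) = -0.608221
  k2 = f(1.175000, -0.869947) = -0.909747
  p ← -0.727015 + 0.47·(-0.909747) = -1.154596
p(1.41) ≈ -1.1546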